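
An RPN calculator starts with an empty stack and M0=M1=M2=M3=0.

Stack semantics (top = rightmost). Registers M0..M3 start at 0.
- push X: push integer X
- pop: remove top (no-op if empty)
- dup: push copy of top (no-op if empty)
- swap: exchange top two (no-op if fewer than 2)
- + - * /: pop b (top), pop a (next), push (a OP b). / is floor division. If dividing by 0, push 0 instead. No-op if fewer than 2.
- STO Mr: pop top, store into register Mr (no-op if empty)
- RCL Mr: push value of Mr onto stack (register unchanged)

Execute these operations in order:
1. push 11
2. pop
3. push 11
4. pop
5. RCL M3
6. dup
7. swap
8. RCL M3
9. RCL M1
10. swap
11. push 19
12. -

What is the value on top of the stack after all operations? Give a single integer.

After op 1 (push 11): stack=[11] mem=[0,0,0,0]
After op 2 (pop): stack=[empty] mem=[0,0,0,0]
After op 3 (push 11): stack=[11] mem=[0,0,0,0]
After op 4 (pop): stack=[empty] mem=[0,0,0,0]
After op 5 (RCL M3): stack=[0] mem=[0,0,0,0]
After op 6 (dup): stack=[0,0] mem=[0,0,0,0]
After op 7 (swap): stack=[0,0] mem=[0,0,0,0]
After op 8 (RCL M3): stack=[0,0,0] mem=[0,0,0,0]
After op 9 (RCL M1): stack=[0,0,0,0] mem=[0,0,0,0]
After op 10 (swap): stack=[0,0,0,0] mem=[0,0,0,0]
After op 11 (push 19): stack=[0,0,0,0,19] mem=[0,0,0,0]
After op 12 (-): stack=[0,0,0,-19] mem=[0,0,0,0]

Answer: -19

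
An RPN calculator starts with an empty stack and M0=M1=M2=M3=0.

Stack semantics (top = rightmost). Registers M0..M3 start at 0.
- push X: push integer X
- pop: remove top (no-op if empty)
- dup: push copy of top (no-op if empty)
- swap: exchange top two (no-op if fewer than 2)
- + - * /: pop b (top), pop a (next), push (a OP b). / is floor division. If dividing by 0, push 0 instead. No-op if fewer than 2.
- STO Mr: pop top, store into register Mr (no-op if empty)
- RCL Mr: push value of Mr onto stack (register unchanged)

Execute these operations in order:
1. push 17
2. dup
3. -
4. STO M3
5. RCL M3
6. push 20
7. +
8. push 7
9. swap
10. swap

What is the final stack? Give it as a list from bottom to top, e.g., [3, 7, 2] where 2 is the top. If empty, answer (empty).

Answer: [20, 7]

Derivation:
After op 1 (push 17): stack=[17] mem=[0,0,0,0]
After op 2 (dup): stack=[17,17] mem=[0,0,0,0]
After op 3 (-): stack=[0] mem=[0,0,0,0]
After op 4 (STO M3): stack=[empty] mem=[0,0,0,0]
After op 5 (RCL M3): stack=[0] mem=[0,0,0,0]
After op 6 (push 20): stack=[0,20] mem=[0,0,0,0]
After op 7 (+): stack=[20] mem=[0,0,0,0]
After op 8 (push 7): stack=[20,7] mem=[0,0,0,0]
After op 9 (swap): stack=[7,20] mem=[0,0,0,0]
After op 10 (swap): stack=[20,7] mem=[0,0,0,0]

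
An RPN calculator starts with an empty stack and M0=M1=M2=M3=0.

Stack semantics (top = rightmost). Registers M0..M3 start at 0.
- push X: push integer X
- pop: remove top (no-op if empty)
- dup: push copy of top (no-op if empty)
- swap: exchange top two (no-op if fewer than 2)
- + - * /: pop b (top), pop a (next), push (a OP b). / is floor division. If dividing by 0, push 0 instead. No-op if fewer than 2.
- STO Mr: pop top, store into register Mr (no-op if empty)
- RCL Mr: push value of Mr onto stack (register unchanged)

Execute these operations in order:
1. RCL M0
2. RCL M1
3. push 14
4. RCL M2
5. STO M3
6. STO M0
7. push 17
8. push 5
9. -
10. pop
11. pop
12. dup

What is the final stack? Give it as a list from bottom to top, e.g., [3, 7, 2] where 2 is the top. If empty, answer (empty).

After op 1 (RCL M0): stack=[0] mem=[0,0,0,0]
After op 2 (RCL M1): stack=[0,0] mem=[0,0,0,0]
After op 3 (push 14): stack=[0,0,14] mem=[0,0,0,0]
After op 4 (RCL M2): stack=[0,0,14,0] mem=[0,0,0,0]
After op 5 (STO M3): stack=[0,0,14] mem=[0,0,0,0]
After op 6 (STO M0): stack=[0,0] mem=[14,0,0,0]
After op 7 (push 17): stack=[0,0,17] mem=[14,0,0,0]
After op 8 (push 5): stack=[0,0,17,5] mem=[14,0,0,0]
After op 9 (-): stack=[0,0,12] mem=[14,0,0,0]
After op 10 (pop): stack=[0,0] mem=[14,0,0,0]
After op 11 (pop): stack=[0] mem=[14,0,0,0]
After op 12 (dup): stack=[0,0] mem=[14,0,0,0]

Answer: [0, 0]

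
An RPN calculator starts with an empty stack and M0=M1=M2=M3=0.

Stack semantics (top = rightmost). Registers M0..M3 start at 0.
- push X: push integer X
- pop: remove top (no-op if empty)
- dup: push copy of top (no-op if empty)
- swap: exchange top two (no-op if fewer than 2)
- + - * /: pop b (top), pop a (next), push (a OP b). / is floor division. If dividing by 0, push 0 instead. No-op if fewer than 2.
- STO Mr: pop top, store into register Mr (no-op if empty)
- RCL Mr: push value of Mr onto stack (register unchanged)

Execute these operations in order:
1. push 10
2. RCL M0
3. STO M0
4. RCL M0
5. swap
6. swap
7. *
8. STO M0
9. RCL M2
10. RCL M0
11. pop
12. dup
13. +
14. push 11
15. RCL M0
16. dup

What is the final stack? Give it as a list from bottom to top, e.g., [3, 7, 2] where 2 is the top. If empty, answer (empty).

Answer: [0, 11, 0, 0]

Derivation:
After op 1 (push 10): stack=[10] mem=[0,0,0,0]
After op 2 (RCL M0): stack=[10,0] mem=[0,0,0,0]
After op 3 (STO M0): stack=[10] mem=[0,0,0,0]
After op 4 (RCL M0): stack=[10,0] mem=[0,0,0,0]
After op 5 (swap): stack=[0,10] mem=[0,0,0,0]
After op 6 (swap): stack=[10,0] mem=[0,0,0,0]
After op 7 (*): stack=[0] mem=[0,0,0,0]
After op 8 (STO M0): stack=[empty] mem=[0,0,0,0]
After op 9 (RCL M2): stack=[0] mem=[0,0,0,0]
After op 10 (RCL M0): stack=[0,0] mem=[0,0,0,0]
After op 11 (pop): stack=[0] mem=[0,0,0,0]
After op 12 (dup): stack=[0,0] mem=[0,0,0,0]
After op 13 (+): stack=[0] mem=[0,0,0,0]
After op 14 (push 11): stack=[0,11] mem=[0,0,0,0]
After op 15 (RCL M0): stack=[0,11,0] mem=[0,0,0,0]
After op 16 (dup): stack=[0,11,0,0] mem=[0,0,0,0]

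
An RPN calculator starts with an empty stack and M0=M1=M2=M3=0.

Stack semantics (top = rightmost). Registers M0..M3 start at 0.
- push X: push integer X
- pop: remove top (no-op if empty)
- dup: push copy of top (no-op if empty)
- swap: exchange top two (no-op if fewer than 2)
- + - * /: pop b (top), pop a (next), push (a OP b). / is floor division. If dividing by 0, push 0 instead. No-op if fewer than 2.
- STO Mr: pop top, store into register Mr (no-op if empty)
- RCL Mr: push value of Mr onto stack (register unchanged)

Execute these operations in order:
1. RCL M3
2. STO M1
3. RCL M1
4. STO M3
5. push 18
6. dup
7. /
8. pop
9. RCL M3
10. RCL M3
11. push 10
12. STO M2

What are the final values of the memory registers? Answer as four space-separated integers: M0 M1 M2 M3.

Answer: 0 0 10 0

Derivation:
After op 1 (RCL M3): stack=[0] mem=[0,0,0,0]
After op 2 (STO M1): stack=[empty] mem=[0,0,0,0]
After op 3 (RCL M1): stack=[0] mem=[0,0,0,0]
After op 4 (STO M3): stack=[empty] mem=[0,0,0,0]
After op 5 (push 18): stack=[18] mem=[0,0,0,0]
After op 6 (dup): stack=[18,18] mem=[0,0,0,0]
After op 7 (/): stack=[1] mem=[0,0,0,0]
After op 8 (pop): stack=[empty] mem=[0,0,0,0]
After op 9 (RCL M3): stack=[0] mem=[0,0,0,0]
After op 10 (RCL M3): stack=[0,0] mem=[0,0,0,0]
After op 11 (push 10): stack=[0,0,10] mem=[0,0,0,0]
After op 12 (STO M2): stack=[0,0] mem=[0,0,10,0]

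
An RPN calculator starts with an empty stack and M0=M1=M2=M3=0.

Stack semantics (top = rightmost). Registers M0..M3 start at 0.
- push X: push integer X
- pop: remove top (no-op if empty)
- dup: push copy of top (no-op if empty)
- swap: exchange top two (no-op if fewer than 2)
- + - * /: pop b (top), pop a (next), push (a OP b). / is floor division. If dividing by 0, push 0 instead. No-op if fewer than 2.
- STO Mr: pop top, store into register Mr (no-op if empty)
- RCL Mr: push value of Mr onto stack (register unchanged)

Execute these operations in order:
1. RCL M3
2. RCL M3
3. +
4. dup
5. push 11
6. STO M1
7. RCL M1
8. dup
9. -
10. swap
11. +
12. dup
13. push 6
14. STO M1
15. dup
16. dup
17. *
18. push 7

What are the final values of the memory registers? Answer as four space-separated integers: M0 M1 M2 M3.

After op 1 (RCL M3): stack=[0] mem=[0,0,0,0]
After op 2 (RCL M3): stack=[0,0] mem=[0,0,0,0]
After op 3 (+): stack=[0] mem=[0,0,0,0]
After op 4 (dup): stack=[0,0] mem=[0,0,0,0]
After op 5 (push 11): stack=[0,0,11] mem=[0,0,0,0]
After op 6 (STO M1): stack=[0,0] mem=[0,11,0,0]
After op 7 (RCL M1): stack=[0,0,11] mem=[0,11,0,0]
After op 8 (dup): stack=[0,0,11,11] mem=[0,11,0,0]
After op 9 (-): stack=[0,0,0] mem=[0,11,0,0]
After op 10 (swap): stack=[0,0,0] mem=[0,11,0,0]
After op 11 (+): stack=[0,0] mem=[0,11,0,0]
After op 12 (dup): stack=[0,0,0] mem=[0,11,0,0]
After op 13 (push 6): stack=[0,0,0,6] mem=[0,11,0,0]
After op 14 (STO M1): stack=[0,0,0] mem=[0,6,0,0]
After op 15 (dup): stack=[0,0,0,0] mem=[0,6,0,0]
After op 16 (dup): stack=[0,0,0,0,0] mem=[0,6,0,0]
After op 17 (*): stack=[0,0,0,0] mem=[0,6,0,0]
After op 18 (push 7): stack=[0,0,0,0,7] mem=[0,6,0,0]

Answer: 0 6 0 0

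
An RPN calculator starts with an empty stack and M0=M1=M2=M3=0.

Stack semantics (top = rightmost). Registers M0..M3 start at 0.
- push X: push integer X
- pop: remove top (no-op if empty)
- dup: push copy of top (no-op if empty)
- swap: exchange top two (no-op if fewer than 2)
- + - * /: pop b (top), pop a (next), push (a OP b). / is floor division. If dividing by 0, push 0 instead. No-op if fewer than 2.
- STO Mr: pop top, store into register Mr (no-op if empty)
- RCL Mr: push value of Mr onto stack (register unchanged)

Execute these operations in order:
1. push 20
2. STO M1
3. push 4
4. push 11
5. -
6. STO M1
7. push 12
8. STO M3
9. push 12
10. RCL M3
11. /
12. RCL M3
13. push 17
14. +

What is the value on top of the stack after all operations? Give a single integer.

After op 1 (push 20): stack=[20] mem=[0,0,0,0]
After op 2 (STO M1): stack=[empty] mem=[0,20,0,0]
After op 3 (push 4): stack=[4] mem=[0,20,0,0]
After op 4 (push 11): stack=[4,11] mem=[0,20,0,0]
After op 5 (-): stack=[-7] mem=[0,20,0,0]
After op 6 (STO M1): stack=[empty] mem=[0,-7,0,0]
After op 7 (push 12): stack=[12] mem=[0,-7,0,0]
After op 8 (STO M3): stack=[empty] mem=[0,-7,0,12]
After op 9 (push 12): stack=[12] mem=[0,-7,0,12]
After op 10 (RCL M3): stack=[12,12] mem=[0,-7,0,12]
After op 11 (/): stack=[1] mem=[0,-7,0,12]
After op 12 (RCL M3): stack=[1,12] mem=[0,-7,0,12]
After op 13 (push 17): stack=[1,12,17] mem=[0,-7,0,12]
After op 14 (+): stack=[1,29] mem=[0,-7,0,12]

Answer: 29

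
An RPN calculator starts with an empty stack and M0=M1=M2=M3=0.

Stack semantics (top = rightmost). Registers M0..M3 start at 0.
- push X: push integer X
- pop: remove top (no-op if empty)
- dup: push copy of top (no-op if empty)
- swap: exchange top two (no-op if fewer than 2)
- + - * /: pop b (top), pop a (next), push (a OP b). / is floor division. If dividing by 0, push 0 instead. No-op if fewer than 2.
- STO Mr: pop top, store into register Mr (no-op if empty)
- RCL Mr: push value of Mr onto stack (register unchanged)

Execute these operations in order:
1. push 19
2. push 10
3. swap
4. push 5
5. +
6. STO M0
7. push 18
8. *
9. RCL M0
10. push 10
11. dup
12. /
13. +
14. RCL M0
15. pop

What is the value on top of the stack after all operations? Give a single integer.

After op 1 (push 19): stack=[19] mem=[0,0,0,0]
After op 2 (push 10): stack=[19,10] mem=[0,0,0,0]
After op 3 (swap): stack=[10,19] mem=[0,0,0,0]
After op 4 (push 5): stack=[10,19,5] mem=[0,0,0,0]
After op 5 (+): stack=[10,24] mem=[0,0,0,0]
After op 6 (STO M0): stack=[10] mem=[24,0,0,0]
After op 7 (push 18): stack=[10,18] mem=[24,0,0,0]
After op 8 (*): stack=[180] mem=[24,0,0,0]
After op 9 (RCL M0): stack=[180,24] mem=[24,0,0,0]
After op 10 (push 10): stack=[180,24,10] mem=[24,0,0,0]
After op 11 (dup): stack=[180,24,10,10] mem=[24,0,0,0]
After op 12 (/): stack=[180,24,1] mem=[24,0,0,0]
After op 13 (+): stack=[180,25] mem=[24,0,0,0]
After op 14 (RCL M0): stack=[180,25,24] mem=[24,0,0,0]
After op 15 (pop): stack=[180,25] mem=[24,0,0,0]

Answer: 25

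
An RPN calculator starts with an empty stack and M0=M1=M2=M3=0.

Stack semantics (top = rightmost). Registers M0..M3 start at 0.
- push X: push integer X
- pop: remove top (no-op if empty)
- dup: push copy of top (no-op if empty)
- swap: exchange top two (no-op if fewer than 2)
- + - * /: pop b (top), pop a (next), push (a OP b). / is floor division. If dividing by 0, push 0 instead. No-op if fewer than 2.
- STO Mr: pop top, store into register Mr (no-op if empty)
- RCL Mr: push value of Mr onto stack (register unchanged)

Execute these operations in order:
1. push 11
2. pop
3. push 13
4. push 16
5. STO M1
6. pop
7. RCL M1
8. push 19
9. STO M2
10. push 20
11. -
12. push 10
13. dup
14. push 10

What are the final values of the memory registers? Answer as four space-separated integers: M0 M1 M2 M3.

After op 1 (push 11): stack=[11] mem=[0,0,0,0]
After op 2 (pop): stack=[empty] mem=[0,0,0,0]
After op 3 (push 13): stack=[13] mem=[0,0,0,0]
After op 4 (push 16): stack=[13,16] mem=[0,0,0,0]
After op 5 (STO M1): stack=[13] mem=[0,16,0,0]
After op 6 (pop): stack=[empty] mem=[0,16,0,0]
After op 7 (RCL M1): stack=[16] mem=[0,16,0,0]
After op 8 (push 19): stack=[16,19] mem=[0,16,0,0]
After op 9 (STO M2): stack=[16] mem=[0,16,19,0]
After op 10 (push 20): stack=[16,20] mem=[0,16,19,0]
After op 11 (-): stack=[-4] mem=[0,16,19,0]
After op 12 (push 10): stack=[-4,10] mem=[0,16,19,0]
After op 13 (dup): stack=[-4,10,10] mem=[0,16,19,0]
After op 14 (push 10): stack=[-4,10,10,10] mem=[0,16,19,0]

Answer: 0 16 19 0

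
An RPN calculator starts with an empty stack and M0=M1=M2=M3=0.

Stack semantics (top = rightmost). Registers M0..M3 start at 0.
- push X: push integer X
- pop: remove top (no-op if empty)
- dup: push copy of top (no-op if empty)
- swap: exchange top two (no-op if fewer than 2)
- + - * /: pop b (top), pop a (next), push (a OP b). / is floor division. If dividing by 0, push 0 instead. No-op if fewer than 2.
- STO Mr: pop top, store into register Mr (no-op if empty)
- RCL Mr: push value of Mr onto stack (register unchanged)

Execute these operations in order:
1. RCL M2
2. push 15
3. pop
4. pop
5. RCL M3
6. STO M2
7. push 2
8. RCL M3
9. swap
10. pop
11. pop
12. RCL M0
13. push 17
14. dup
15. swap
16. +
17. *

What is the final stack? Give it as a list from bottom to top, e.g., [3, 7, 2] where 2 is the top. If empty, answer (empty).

After op 1 (RCL M2): stack=[0] mem=[0,0,0,0]
After op 2 (push 15): stack=[0,15] mem=[0,0,0,0]
After op 3 (pop): stack=[0] mem=[0,0,0,0]
After op 4 (pop): stack=[empty] mem=[0,0,0,0]
After op 5 (RCL M3): stack=[0] mem=[0,0,0,0]
After op 6 (STO M2): stack=[empty] mem=[0,0,0,0]
After op 7 (push 2): stack=[2] mem=[0,0,0,0]
After op 8 (RCL M3): stack=[2,0] mem=[0,0,0,0]
After op 9 (swap): stack=[0,2] mem=[0,0,0,0]
After op 10 (pop): stack=[0] mem=[0,0,0,0]
After op 11 (pop): stack=[empty] mem=[0,0,0,0]
After op 12 (RCL M0): stack=[0] mem=[0,0,0,0]
After op 13 (push 17): stack=[0,17] mem=[0,0,0,0]
After op 14 (dup): stack=[0,17,17] mem=[0,0,0,0]
After op 15 (swap): stack=[0,17,17] mem=[0,0,0,0]
After op 16 (+): stack=[0,34] mem=[0,0,0,0]
After op 17 (*): stack=[0] mem=[0,0,0,0]

Answer: [0]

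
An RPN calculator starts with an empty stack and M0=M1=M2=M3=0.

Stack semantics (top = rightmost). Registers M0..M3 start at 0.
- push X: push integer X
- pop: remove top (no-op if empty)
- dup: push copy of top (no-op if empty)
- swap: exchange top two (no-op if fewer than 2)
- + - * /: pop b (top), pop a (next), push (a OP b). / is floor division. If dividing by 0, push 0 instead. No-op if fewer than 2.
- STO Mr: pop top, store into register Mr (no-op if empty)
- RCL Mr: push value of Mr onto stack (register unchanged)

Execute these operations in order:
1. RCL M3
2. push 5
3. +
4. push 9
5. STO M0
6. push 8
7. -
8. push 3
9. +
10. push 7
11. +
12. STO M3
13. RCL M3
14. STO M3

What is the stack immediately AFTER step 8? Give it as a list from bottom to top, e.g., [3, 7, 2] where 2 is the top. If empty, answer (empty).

After op 1 (RCL M3): stack=[0] mem=[0,0,0,0]
After op 2 (push 5): stack=[0,5] mem=[0,0,0,0]
After op 3 (+): stack=[5] mem=[0,0,0,0]
After op 4 (push 9): stack=[5,9] mem=[0,0,0,0]
After op 5 (STO M0): stack=[5] mem=[9,0,0,0]
After op 6 (push 8): stack=[5,8] mem=[9,0,0,0]
After op 7 (-): stack=[-3] mem=[9,0,0,0]
After op 8 (push 3): stack=[-3,3] mem=[9,0,0,0]

[-3, 3]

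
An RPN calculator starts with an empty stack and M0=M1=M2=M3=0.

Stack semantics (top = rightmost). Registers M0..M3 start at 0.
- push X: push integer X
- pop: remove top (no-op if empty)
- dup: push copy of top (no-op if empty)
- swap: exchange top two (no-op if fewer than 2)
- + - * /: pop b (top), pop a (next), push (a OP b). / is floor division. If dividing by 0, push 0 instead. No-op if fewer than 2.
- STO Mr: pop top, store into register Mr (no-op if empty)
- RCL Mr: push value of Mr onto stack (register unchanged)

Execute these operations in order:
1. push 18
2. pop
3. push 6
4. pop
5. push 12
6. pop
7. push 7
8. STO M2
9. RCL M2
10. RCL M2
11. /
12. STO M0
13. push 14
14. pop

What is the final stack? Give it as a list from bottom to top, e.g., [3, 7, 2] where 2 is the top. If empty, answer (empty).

After op 1 (push 18): stack=[18] mem=[0,0,0,0]
After op 2 (pop): stack=[empty] mem=[0,0,0,0]
After op 3 (push 6): stack=[6] mem=[0,0,0,0]
After op 4 (pop): stack=[empty] mem=[0,0,0,0]
After op 5 (push 12): stack=[12] mem=[0,0,0,0]
After op 6 (pop): stack=[empty] mem=[0,0,0,0]
After op 7 (push 7): stack=[7] mem=[0,0,0,0]
After op 8 (STO M2): stack=[empty] mem=[0,0,7,0]
After op 9 (RCL M2): stack=[7] mem=[0,0,7,0]
After op 10 (RCL M2): stack=[7,7] mem=[0,0,7,0]
After op 11 (/): stack=[1] mem=[0,0,7,0]
After op 12 (STO M0): stack=[empty] mem=[1,0,7,0]
After op 13 (push 14): stack=[14] mem=[1,0,7,0]
After op 14 (pop): stack=[empty] mem=[1,0,7,0]

Answer: (empty)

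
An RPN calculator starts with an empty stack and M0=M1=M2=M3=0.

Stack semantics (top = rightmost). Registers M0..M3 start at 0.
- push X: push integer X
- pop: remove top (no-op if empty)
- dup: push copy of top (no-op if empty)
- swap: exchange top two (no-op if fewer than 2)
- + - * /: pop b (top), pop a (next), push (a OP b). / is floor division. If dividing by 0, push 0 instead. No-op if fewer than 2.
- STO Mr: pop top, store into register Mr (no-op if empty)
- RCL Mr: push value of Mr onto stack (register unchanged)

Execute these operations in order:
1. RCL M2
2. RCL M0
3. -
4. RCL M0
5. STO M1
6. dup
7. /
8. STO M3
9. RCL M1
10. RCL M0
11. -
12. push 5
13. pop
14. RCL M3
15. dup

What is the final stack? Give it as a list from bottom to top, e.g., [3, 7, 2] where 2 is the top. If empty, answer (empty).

After op 1 (RCL M2): stack=[0] mem=[0,0,0,0]
After op 2 (RCL M0): stack=[0,0] mem=[0,0,0,0]
After op 3 (-): stack=[0] mem=[0,0,0,0]
After op 4 (RCL M0): stack=[0,0] mem=[0,0,0,0]
After op 5 (STO M1): stack=[0] mem=[0,0,0,0]
After op 6 (dup): stack=[0,0] mem=[0,0,0,0]
After op 7 (/): stack=[0] mem=[0,0,0,0]
After op 8 (STO M3): stack=[empty] mem=[0,0,0,0]
After op 9 (RCL M1): stack=[0] mem=[0,0,0,0]
After op 10 (RCL M0): stack=[0,0] mem=[0,0,0,0]
After op 11 (-): stack=[0] mem=[0,0,0,0]
After op 12 (push 5): stack=[0,5] mem=[0,0,0,0]
After op 13 (pop): stack=[0] mem=[0,0,0,0]
After op 14 (RCL M3): stack=[0,0] mem=[0,0,0,0]
After op 15 (dup): stack=[0,0,0] mem=[0,0,0,0]

Answer: [0, 0, 0]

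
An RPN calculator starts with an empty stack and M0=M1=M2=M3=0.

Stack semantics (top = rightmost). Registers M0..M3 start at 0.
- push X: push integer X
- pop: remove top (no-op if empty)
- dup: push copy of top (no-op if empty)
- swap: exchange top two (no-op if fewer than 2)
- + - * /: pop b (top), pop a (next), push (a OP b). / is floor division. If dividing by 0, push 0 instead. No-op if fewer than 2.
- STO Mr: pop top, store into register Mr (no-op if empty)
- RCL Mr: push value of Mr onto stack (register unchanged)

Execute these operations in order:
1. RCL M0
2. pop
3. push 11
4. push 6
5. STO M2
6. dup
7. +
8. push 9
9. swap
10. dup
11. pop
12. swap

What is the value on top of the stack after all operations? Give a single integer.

After op 1 (RCL M0): stack=[0] mem=[0,0,0,0]
After op 2 (pop): stack=[empty] mem=[0,0,0,0]
After op 3 (push 11): stack=[11] mem=[0,0,0,0]
After op 4 (push 6): stack=[11,6] mem=[0,0,0,0]
After op 5 (STO M2): stack=[11] mem=[0,0,6,0]
After op 6 (dup): stack=[11,11] mem=[0,0,6,0]
After op 7 (+): stack=[22] mem=[0,0,6,0]
After op 8 (push 9): stack=[22,9] mem=[0,0,6,0]
After op 9 (swap): stack=[9,22] mem=[0,0,6,0]
After op 10 (dup): stack=[9,22,22] mem=[0,0,6,0]
After op 11 (pop): stack=[9,22] mem=[0,0,6,0]
After op 12 (swap): stack=[22,9] mem=[0,0,6,0]

Answer: 9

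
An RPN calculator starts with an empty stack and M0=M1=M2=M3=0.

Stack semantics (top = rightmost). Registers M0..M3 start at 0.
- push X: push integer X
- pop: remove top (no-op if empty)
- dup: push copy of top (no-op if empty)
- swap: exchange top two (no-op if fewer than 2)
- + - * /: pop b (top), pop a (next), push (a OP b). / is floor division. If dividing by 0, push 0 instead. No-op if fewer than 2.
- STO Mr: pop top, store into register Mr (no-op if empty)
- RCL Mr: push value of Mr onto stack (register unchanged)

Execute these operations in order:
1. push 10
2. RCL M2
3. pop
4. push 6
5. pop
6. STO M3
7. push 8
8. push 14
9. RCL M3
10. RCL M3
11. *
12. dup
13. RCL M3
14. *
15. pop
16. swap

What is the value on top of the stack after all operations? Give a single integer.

Answer: 14

Derivation:
After op 1 (push 10): stack=[10] mem=[0,0,0,0]
After op 2 (RCL M2): stack=[10,0] mem=[0,0,0,0]
After op 3 (pop): stack=[10] mem=[0,0,0,0]
After op 4 (push 6): stack=[10,6] mem=[0,0,0,0]
After op 5 (pop): stack=[10] mem=[0,0,0,0]
After op 6 (STO M3): stack=[empty] mem=[0,0,0,10]
After op 7 (push 8): stack=[8] mem=[0,0,0,10]
After op 8 (push 14): stack=[8,14] mem=[0,0,0,10]
After op 9 (RCL M3): stack=[8,14,10] mem=[0,0,0,10]
After op 10 (RCL M3): stack=[8,14,10,10] mem=[0,0,0,10]
After op 11 (*): stack=[8,14,100] mem=[0,0,0,10]
After op 12 (dup): stack=[8,14,100,100] mem=[0,0,0,10]
After op 13 (RCL M3): stack=[8,14,100,100,10] mem=[0,0,0,10]
After op 14 (*): stack=[8,14,100,1000] mem=[0,0,0,10]
After op 15 (pop): stack=[8,14,100] mem=[0,0,0,10]
After op 16 (swap): stack=[8,100,14] mem=[0,0,0,10]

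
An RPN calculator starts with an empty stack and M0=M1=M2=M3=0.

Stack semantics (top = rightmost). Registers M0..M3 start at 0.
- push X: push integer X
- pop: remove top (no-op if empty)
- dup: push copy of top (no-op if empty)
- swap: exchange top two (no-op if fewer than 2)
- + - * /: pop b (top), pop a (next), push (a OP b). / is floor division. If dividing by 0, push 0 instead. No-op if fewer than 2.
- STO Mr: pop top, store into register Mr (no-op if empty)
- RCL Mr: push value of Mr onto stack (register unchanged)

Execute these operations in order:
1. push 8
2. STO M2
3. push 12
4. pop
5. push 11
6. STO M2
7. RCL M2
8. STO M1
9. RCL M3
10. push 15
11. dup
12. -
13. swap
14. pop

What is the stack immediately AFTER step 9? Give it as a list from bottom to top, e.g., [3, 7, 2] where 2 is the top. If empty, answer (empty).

After op 1 (push 8): stack=[8] mem=[0,0,0,0]
After op 2 (STO M2): stack=[empty] mem=[0,0,8,0]
After op 3 (push 12): stack=[12] mem=[0,0,8,0]
After op 4 (pop): stack=[empty] mem=[0,0,8,0]
After op 5 (push 11): stack=[11] mem=[0,0,8,0]
After op 6 (STO M2): stack=[empty] mem=[0,0,11,0]
After op 7 (RCL M2): stack=[11] mem=[0,0,11,0]
After op 8 (STO M1): stack=[empty] mem=[0,11,11,0]
After op 9 (RCL M3): stack=[0] mem=[0,11,11,0]

[0]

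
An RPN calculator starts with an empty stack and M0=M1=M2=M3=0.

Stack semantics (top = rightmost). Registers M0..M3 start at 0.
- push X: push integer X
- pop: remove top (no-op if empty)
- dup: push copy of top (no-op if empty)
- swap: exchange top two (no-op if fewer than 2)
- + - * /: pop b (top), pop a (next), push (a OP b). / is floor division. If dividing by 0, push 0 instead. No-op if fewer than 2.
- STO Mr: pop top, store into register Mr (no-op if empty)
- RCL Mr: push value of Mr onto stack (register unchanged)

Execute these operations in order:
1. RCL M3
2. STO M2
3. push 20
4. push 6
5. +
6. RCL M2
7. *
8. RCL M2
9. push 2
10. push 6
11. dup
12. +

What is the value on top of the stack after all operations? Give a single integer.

After op 1 (RCL M3): stack=[0] mem=[0,0,0,0]
After op 2 (STO M2): stack=[empty] mem=[0,0,0,0]
After op 3 (push 20): stack=[20] mem=[0,0,0,0]
After op 4 (push 6): stack=[20,6] mem=[0,0,0,0]
After op 5 (+): stack=[26] mem=[0,0,0,0]
After op 6 (RCL M2): stack=[26,0] mem=[0,0,0,0]
After op 7 (*): stack=[0] mem=[0,0,0,0]
After op 8 (RCL M2): stack=[0,0] mem=[0,0,0,0]
After op 9 (push 2): stack=[0,0,2] mem=[0,0,0,0]
After op 10 (push 6): stack=[0,0,2,6] mem=[0,0,0,0]
After op 11 (dup): stack=[0,0,2,6,6] mem=[0,0,0,0]
After op 12 (+): stack=[0,0,2,12] mem=[0,0,0,0]

Answer: 12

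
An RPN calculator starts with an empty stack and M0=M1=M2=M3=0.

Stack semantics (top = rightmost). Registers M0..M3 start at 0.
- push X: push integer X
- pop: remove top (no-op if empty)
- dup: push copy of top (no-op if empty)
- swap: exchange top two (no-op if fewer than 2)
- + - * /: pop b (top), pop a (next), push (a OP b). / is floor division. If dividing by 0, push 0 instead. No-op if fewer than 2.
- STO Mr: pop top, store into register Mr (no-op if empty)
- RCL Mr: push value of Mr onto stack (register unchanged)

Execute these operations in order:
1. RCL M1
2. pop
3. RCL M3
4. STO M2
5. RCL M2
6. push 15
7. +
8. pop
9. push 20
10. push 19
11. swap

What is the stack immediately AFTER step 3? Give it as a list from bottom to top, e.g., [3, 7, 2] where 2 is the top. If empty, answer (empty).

After op 1 (RCL M1): stack=[0] mem=[0,0,0,0]
After op 2 (pop): stack=[empty] mem=[0,0,0,0]
After op 3 (RCL M3): stack=[0] mem=[0,0,0,0]

[0]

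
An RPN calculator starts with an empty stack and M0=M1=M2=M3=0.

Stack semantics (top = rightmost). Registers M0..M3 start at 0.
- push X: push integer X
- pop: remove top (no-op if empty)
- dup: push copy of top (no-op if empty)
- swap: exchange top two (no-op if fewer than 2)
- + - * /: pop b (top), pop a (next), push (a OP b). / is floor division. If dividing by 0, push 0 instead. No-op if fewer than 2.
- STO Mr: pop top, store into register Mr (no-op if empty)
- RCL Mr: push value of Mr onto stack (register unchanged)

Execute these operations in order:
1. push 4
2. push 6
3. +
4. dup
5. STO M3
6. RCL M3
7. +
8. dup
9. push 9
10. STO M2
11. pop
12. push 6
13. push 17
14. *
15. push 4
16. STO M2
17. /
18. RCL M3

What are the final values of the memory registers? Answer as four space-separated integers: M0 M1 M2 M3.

Answer: 0 0 4 10

Derivation:
After op 1 (push 4): stack=[4] mem=[0,0,0,0]
After op 2 (push 6): stack=[4,6] mem=[0,0,0,0]
After op 3 (+): stack=[10] mem=[0,0,0,0]
After op 4 (dup): stack=[10,10] mem=[0,0,0,0]
After op 5 (STO M3): stack=[10] mem=[0,0,0,10]
After op 6 (RCL M3): stack=[10,10] mem=[0,0,0,10]
After op 7 (+): stack=[20] mem=[0,0,0,10]
After op 8 (dup): stack=[20,20] mem=[0,0,0,10]
After op 9 (push 9): stack=[20,20,9] mem=[0,0,0,10]
After op 10 (STO M2): stack=[20,20] mem=[0,0,9,10]
After op 11 (pop): stack=[20] mem=[0,0,9,10]
After op 12 (push 6): stack=[20,6] mem=[0,0,9,10]
After op 13 (push 17): stack=[20,6,17] mem=[0,0,9,10]
After op 14 (*): stack=[20,102] mem=[0,0,9,10]
After op 15 (push 4): stack=[20,102,4] mem=[0,0,9,10]
After op 16 (STO M2): stack=[20,102] mem=[0,0,4,10]
After op 17 (/): stack=[0] mem=[0,0,4,10]
After op 18 (RCL M3): stack=[0,10] mem=[0,0,4,10]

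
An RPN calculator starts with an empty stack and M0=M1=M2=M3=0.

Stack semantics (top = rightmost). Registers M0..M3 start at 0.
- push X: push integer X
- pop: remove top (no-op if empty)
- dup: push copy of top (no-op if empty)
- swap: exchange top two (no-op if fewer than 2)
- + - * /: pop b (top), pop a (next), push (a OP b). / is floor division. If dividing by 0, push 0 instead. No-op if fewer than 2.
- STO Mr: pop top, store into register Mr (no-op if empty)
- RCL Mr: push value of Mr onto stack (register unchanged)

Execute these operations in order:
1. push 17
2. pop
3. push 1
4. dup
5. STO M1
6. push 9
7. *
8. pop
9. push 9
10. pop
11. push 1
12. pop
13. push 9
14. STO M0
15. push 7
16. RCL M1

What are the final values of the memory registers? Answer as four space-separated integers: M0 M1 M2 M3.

Answer: 9 1 0 0

Derivation:
After op 1 (push 17): stack=[17] mem=[0,0,0,0]
After op 2 (pop): stack=[empty] mem=[0,0,0,0]
After op 3 (push 1): stack=[1] mem=[0,0,0,0]
After op 4 (dup): stack=[1,1] mem=[0,0,0,0]
After op 5 (STO M1): stack=[1] mem=[0,1,0,0]
After op 6 (push 9): stack=[1,9] mem=[0,1,0,0]
After op 7 (*): stack=[9] mem=[0,1,0,0]
After op 8 (pop): stack=[empty] mem=[0,1,0,0]
After op 9 (push 9): stack=[9] mem=[0,1,0,0]
After op 10 (pop): stack=[empty] mem=[0,1,0,0]
After op 11 (push 1): stack=[1] mem=[0,1,0,0]
After op 12 (pop): stack=[empty] mem=[0,1,0,0]
After op 13 (push 9): stack=[9] mem=[0,1,0,0]
After op 14 (STO M0): stack=[empty] mem=[9,1,0,0]
After op 15 (push 7): stack=[7] mem=[9,1,0,0]
After op 16 (RCL M1): stack=[7,1] mem=[9,1,0,0]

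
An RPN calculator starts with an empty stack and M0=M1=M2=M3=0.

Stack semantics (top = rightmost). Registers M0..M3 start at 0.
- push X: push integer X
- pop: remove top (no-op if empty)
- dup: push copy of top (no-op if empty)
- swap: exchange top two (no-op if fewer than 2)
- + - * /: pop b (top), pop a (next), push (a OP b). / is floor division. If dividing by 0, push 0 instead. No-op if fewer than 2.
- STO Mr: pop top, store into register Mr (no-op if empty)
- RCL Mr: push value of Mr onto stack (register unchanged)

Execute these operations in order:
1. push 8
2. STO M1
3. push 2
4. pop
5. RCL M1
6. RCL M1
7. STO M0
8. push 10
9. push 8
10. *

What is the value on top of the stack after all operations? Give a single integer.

After op 1 (push 8): stack=[8] mem=[0,0,0,0]
After op 2 (STO M1): stack=[empty] mem=[0,8,0,0]
After op 3 (push 2): stack=[2] mem=[0,8,0,0]
After op 4 (pop): stack=[empty] mem=[0,8,0,0]
After op 5 (RCL M1): stack=[8] mem=[0,8,0,0]
After op 6 (RCL M1): stack=[8,8] mem=[0,8,0,0]
After op 7 (STO M0): stack=[8] mem=[8,8,0,0]
After op 8 (push 10): stack=[8,10] mem=[8,8,0,0]
After op 9 (push 8): stack=[8,10,8] mem=[8,8,0,0]
After op 10 (*): stack=[8,80] mem=[8,8,0,0]

Answer: 80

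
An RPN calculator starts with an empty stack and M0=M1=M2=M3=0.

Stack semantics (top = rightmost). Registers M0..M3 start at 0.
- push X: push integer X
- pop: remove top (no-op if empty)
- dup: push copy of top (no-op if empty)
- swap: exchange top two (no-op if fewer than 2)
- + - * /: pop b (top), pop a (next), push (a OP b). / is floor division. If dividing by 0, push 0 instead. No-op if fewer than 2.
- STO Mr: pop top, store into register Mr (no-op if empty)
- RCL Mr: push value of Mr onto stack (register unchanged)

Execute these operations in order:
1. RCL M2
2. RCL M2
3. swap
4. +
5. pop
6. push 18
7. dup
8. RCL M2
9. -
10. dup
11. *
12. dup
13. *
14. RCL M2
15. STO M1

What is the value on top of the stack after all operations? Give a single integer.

Answer: 104976

Derivation:
After op 1 (RCL M2): stack=[0] mem=[0,0,0,0]
After op 2 (RCL M2): stack=[0,0] mem=[0,0,0,0]
After op 3 (swap): stack=[0,0] mem=[0,0,0,0]
After op 4 (+): stack=[0] mem=[0,0,0,0]
After op 5 (pop): stack=[empty] mem=[0,0,0,0]
After op 6 (push 18): stack=[18] mem=[0,0,0,0]
After op 7 (dup): stack=[18,18] mem=[0,0,0,0]
After op 8 (RCL M2): stack=[18,18,0] mem=[0,0,0,0]
After op 9 (-): stack=[18,18] mem=[0,0,0,0]
After op 10 (dup): stack=[18,18,18] mem=[0,0,0,0]
After op 11 (*): stack=[18,324] mem=[0,0,0,0]
After op 12 (dup): stack=[18,324,324] mem=[0,0,0,0]
After op 13 (*): stack=[18,104976] mem=[0,0,0,0]
After op 14 (RCL M2): stack=[18,104976,0] mem=[0,0,0,0]
After op 15 (STO M1): stack=[18,104976] mem=[0,0,0,0]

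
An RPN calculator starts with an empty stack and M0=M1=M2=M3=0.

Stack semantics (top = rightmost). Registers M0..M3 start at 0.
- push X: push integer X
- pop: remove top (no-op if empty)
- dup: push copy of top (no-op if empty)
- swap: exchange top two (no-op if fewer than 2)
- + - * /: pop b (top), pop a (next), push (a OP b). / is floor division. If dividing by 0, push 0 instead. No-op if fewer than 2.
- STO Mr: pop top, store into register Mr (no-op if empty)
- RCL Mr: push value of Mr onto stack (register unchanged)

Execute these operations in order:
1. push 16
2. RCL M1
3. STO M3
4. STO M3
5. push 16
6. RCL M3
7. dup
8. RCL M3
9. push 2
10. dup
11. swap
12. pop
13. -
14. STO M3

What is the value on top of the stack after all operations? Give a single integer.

Answer: 16

Derivation:
After op 1 (push 16): stack=[16] mem=[0,0,0,0]
After op 2 (RCL M1): stack=[16,0] mem=[0,0,0,0]
After op 3 (STO M3): stack=[16] mem=[0,0,0,0]
After op 4 (STO M3): stack=[empty] mem=[0,0,0,16]
After op 5 (push 16): stack=[16] mem=[0,0,0,16]
After op 6 (RCL M3): stack=[16,16] mem=[0,0,0,16]
After op 7 (dup): stack=[16,16,16] mem=[0,0,0,16]
After op 8 (RCL M3): stack=[16,16,16,16] mem=[0,0,0,16]
After op 9 (push 2): stack=[16,16,16,16,2] mem=[0,0,0,16]
After op 10 (dup): stack=[16,16,16,16,2,2] mem=[0,0,0,16]
After op 11 (swap): stack=[16,16,16,16,2,2] mem=[0,0,0,16]
After op 12 (pop): stack=[16,16,16,16,2] mem=[0,0,0,16]
After op 13 (-): stack=[16,16,16,14] mem=[0,0,0,16]
After op 14 (STO M3): stack=[16,16,16] mem=[0,0,0,14]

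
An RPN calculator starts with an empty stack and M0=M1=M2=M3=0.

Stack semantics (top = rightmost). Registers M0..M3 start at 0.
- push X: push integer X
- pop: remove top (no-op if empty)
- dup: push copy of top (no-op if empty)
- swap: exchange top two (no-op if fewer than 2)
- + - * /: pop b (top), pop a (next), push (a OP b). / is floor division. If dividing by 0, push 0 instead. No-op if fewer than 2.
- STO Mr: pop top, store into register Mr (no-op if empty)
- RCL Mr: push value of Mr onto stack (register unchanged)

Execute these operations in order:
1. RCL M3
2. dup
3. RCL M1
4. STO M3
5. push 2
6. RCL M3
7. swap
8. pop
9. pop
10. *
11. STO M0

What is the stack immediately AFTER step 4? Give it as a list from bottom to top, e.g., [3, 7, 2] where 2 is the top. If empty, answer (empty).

After op 1 (RCL M3): stack=[0] mem=[0,0,0,0]
After op 2 (dup): stack=[0,0] mem=[0,0,0,0]
After op 3 (RCL M1): stack=[0,0,0] mem=[0,0,0,0]
After op 4 (STO M3): stack=[0,0] mem=[0,0,0,0]

[0, 0]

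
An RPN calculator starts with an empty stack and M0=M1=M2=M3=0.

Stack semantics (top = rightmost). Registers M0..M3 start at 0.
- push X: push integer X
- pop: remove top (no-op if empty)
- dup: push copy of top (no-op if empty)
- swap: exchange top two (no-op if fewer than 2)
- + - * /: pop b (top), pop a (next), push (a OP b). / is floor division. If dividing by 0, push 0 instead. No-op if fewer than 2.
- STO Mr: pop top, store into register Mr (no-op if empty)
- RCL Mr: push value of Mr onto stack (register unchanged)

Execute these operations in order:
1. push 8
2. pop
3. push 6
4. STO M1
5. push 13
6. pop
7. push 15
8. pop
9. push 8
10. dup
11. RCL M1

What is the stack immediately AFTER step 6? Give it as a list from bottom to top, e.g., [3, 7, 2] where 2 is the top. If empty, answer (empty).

After op 1 (push 8): stack=[8] mem=[0,0,0,0]
After op 2 (pop): stack=[empty] mem=[0,0,0,0]
After op 3 (push 6): stack=[6] mem=[0,0,0,0]
After op 4 (STO M1): stack=[empty] mem=[0,6,0,0]
After op 5 (push 13): stack=[13] mem=[0,6,0,0]
After op 6 (pop): stack=[empty] mem=[0,6,0,0]

(empty)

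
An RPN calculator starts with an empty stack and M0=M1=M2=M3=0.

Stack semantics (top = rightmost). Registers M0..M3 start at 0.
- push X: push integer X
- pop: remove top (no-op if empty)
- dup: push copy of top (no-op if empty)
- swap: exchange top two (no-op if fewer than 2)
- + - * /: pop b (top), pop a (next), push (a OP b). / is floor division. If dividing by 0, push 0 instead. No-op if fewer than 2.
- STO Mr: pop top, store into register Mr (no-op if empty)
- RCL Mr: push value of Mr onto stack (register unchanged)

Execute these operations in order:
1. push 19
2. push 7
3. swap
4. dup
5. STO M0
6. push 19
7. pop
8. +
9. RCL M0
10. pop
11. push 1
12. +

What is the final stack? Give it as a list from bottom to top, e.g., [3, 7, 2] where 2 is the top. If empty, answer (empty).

After op 1 (push 19): stack=[19] mem=[0,0,0,0]
After op 2 (push 7): stack=[19,7] mem=[0,0,0,0]
After op 3 (swap): stack=[7,19] mem=[0,0,0,0]
After op 4 (dup): stack=[7,19,19] mem=[0,0,0,0]
After op 5 (STO M0): stack=[7,19] mem=[19,0,0,0]
After op 6 (push 19): stack=[7,19,19] mem=[19,0,0,0]
After op 7 (pop): stack=[7,19] mem=[19,0,0,0]
After op 8 (+): stack=[26] mem=[19,0,0,0]
After op 9 (RCL M0): stack=[26,19] mem=[19,0,0,0]
After op 10 (pop): stack=[26] mem=[19,0,0,0]
After op 11 (push 1): stack=[26,1] mem=[19,0,0,0]
After op 12 (+): stack=[27] mem=[19,0,0,0]

Answer: [27]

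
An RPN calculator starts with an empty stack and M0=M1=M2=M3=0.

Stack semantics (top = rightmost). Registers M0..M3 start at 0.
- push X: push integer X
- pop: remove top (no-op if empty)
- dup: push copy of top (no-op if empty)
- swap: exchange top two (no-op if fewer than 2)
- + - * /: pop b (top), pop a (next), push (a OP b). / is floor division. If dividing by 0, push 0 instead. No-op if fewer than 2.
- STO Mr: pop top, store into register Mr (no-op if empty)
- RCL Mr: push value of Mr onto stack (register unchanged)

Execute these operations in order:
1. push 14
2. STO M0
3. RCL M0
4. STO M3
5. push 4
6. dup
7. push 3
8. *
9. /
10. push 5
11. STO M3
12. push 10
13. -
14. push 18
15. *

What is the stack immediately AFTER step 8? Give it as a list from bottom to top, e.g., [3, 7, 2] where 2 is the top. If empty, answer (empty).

After op 1 (push 14): stack=[14] mem=[0,0,0,0]
After op 2 (STO M0): stack=[empty] mem=[14,0,0,0]
After op 3 (RCL M0): stack=[14] mem=[14,0,0,0]
After op 4 (STO M3): stack=[empty] mem=[14,0,0,14]
After op 5 (push 4): stack=[4] mem=[14,0,0,14]
After op 6 (dup): stack=[4,4] mem=[14,0,0,14]
After op 7 (push 3): stack=[4,4,3] mem=[14,0,0,14]
After op 8 (*): stack=[4,12] mem=[14,0,0,14]

[4, 12]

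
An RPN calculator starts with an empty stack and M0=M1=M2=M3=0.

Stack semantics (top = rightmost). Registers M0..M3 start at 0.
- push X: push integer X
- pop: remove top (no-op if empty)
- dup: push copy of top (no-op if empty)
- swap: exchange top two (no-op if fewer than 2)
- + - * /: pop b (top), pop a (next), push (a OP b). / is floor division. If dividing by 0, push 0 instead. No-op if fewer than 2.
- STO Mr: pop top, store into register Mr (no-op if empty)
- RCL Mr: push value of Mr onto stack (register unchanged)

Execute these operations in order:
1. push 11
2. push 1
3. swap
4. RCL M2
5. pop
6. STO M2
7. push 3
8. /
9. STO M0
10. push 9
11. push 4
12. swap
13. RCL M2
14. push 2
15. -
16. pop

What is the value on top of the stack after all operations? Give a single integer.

After op 1 (push 11): stack=[11] mem=[0,0,0,0]
After op 2 (push 1): stack=[11,1] mem=[0,0,0,0]
After op 3 (swap): stack=[1,11] mem=[0,0,0,0]
After op 4 (RCL M2): stack=[1,11,0] mem=[0,0,0,0]
After op 5 (pop): stack=[1,11] mem=[0,0,0,0]
After op 6 (STO M2): stack=[1] mem=[0,0,11,0]
After op 7 (push 3): stack=[1,3] mem=[0,0,11,0]
After op 8 (/): stack=[0] mem=[0,0,11,0]
After op 9 (STO M0): stack=[empty] mem=[0,0,11,0]
After op 10 (push 9): stack=[9] mem=[0,0,11,0]
After op 11 (push 4): stack=[9,4] mem=[0,0,11,0]
After op 12 (swap): stack=[4,9] mem=[0,0,11,0]
After op 13 (RCL M2): stack=[4,9,11] mem=[0,0,11,0]
After op 14 (push 2): stack=[4,9,11,2] mem=[0,0,11,0]
After op 15 (-): stack=[4,9,9] mem=[0,0,11,0]
After op 16 (pop): stack=[4,9] mem=[0,0,11,0]

Answer: 9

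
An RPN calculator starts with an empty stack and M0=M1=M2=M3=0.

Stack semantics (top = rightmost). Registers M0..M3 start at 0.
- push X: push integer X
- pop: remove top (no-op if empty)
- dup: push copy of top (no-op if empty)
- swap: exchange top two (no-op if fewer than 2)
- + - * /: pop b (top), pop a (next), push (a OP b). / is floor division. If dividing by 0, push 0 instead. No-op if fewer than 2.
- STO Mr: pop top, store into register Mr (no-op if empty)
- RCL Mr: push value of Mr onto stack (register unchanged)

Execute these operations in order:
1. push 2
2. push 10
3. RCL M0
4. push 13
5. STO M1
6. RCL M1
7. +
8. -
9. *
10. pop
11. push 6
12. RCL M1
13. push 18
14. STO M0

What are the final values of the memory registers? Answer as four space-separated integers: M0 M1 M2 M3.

Answer: 18 13 0 0

Derivation:
After op 1 (push 2): stack=[2] mem=[0,0,0,0]
After op 2 (push 10): stack=[2,10] mem=[0,0,0,0]
After op 3 (RCL M0): stack=[2,10,0] mem=[0,0,0,0]
After op 4 (push 13): stack=[2,10,0,13] mem=[0,0,0,0]
After op 5 (STO M1): stack=[2,10,0] mem=[0,13,0,0]
After op 6 (RCL M1): stack=[2,10,0,13] mem=[0,13,0,0]
After op 7 (+): stack=[2,10,13] mem=[0,13,0,0]
After op 8 (-): stack=[2,-3] mem=[0,13,0,0]
After op 9 (*): stack=[-6] mem=[0,13,0,0]
After op 10 (pop): stack=[empty] mem=[0,13,0,0]
After op 11 (push 6): stack=[6] mem=[0,13,0,0]
After op 12 (RCL M1): stack=[6,13] mem=[0,13,0,0]
After op 13 (push 18): stack=[6,13,18] mem=[0,13,0,0]
After op 14 (STO M0): stack=[6,13] mem=[18,13,0,0]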